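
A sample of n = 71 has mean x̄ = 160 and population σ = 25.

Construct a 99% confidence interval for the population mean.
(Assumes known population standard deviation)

Answer: (152.3570, 167.6430)

Derivation:
Confidence level: 99%, α = 0.01
z_0.005 = 2.576
SE = σ/√n = 25/√71 = 2.9670
Margin of error = 2.576 × 2.9670 = 7.6430
CI: x̄ ± margin = 160 ± 7.6430
CI: (152.3570, 167.6430)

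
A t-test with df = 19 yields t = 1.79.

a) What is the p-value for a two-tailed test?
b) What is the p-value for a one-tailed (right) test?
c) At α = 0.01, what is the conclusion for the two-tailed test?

Answer: a) 0.0894, b) 0.0447, c) fail to reject H₀

Derivation:
Using t-distribution with df = 19:
a) Two-tailed: p = 2×P(T > 1.79) = 0.0894
b) One-tailed: p = P(T > 1.79) = 0.0447
c) 0.0894 ≥ 0.01, fail to reject H₀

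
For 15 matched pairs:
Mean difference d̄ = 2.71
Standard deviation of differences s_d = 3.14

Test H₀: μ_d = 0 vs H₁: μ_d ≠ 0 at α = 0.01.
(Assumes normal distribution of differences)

Answer: t = 3.3428, reject H₀

Derivation:
df = n - 1 = 14
SE = s_d/√n = 3.14/√15 = 0.8107
t = d̄/SE = 2.71/0.8107 = 3.3428
Critical value: t_{0.005,14} = ±2.977
p-value ≈ 0.0048
Decision: reject H₀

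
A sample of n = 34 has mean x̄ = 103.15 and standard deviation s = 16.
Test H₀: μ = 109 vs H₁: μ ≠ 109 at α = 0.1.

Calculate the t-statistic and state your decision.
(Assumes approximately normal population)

df = n - 1 = 33
SE = s/√n = 16/√34 = 2.7440
t = (x̄ - μ₀)/SE = (103.15 - 109)/2.7440 = -2.1319
Critical value: t_{0.05,33} = ±1.692
p-value ≈ 0.0405
Decision: reject H₀

Answer: t = -2.1319, reject H₀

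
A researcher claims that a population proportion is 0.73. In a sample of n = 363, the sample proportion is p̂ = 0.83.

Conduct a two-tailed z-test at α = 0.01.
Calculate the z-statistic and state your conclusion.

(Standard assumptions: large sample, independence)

Answer: z = 4.2915, reject H₀

Derivation:
H₀: p = 0.73, H₁: p ≠ 0.73
Standard error: SE = √(p₀(1-p₀)/n) = √(0.73×0.27/363) = 0.023302
z-statistic: z = (p̂ - p₀)/SE = (0.83 - 0.73)/0.023302 = 4.2915
Critical value: z_0.005 = ±2.576
p-value < 0.0001
Decision: reject H₀ at α = 0.01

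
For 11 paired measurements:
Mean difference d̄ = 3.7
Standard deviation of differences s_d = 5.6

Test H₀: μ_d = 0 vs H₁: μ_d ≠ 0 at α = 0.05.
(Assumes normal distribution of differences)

df = n - 1 = 10
SE = s_d/√n = 5.6/√11 = 1.6885
t = d̄/SE = 3.7/1.6885 = 2.1913
Critical value: t_{0.025,10} = ±2.228
p-value ≈ 0.0532
Decision: fail to reject H₀

Answer: t = 2.1913, fail to reject H₀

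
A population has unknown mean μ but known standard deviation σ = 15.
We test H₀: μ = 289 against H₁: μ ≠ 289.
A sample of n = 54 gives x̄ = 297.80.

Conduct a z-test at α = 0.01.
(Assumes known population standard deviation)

Answer: z = 4.3112, reject H₀

Derivation:
Standard error: SE = σ/√n = 15/√54 = 2.0412
z-statistic: z = (x̄ - μ₀)/SE = (297.80 - 289)/2.0412 = 4.3112
Critical value: ±2.576
p-value < 0.0001
Decision: reject H₀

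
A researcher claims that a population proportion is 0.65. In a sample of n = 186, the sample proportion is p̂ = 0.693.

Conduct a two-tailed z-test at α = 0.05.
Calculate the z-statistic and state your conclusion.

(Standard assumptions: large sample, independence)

H₀: p = 0.65, H₁: p ≠ 0.65
Standard error: SE = √(p₀(1-p₀)/n) = √(0.65×0.35/186) = 0.034973
z-statistic: z = (p̂ - p₀)/SE = (0.693 - 0.65)/0.034973 = 1.2295
Critical value: z_0.025 = ±1.960
p-value = 0.2189
Decision: fail to reject H₀ at α = 0.05

Answer: z = 1.2295, fail to reject H₀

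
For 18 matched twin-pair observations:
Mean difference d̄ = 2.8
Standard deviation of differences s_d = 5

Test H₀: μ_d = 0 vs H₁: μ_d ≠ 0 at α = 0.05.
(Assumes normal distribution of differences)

Answer: t = 2.3759, reject H₀

Derivation:
df = n - 1 = 17
SE = s_d/√n = 5/√18 = 1.1785
t = d̄/SE = 2.8/1.1785 = 2.3759
Critical value: t_{0.025,17} = ±2.110
p-value ≈ 0.0295
Decision: reject H₀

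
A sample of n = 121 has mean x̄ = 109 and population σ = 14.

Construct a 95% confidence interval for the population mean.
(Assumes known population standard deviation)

Confidence level: 95%, α = 0.05
z_0.025 = 1.960
SE = σ/√n = 14/√121 = 1.2727
Margin of error = 1.960 × 1.2727 = 2.4945
CI: x̄ ± margin = 109 ± 2.4945
CI: (106.5055, 111.4945)

Answer: (106.5055, 111.4945)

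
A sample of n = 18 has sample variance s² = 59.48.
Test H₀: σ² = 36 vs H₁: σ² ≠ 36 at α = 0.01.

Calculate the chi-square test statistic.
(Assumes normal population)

Answer: χ² = 28.0878, fail to reject H₀

Derivation:
df = n - 1 = 17
χ² = (n-1)s²/σ₀² = 17×59.48/36 = 28.0878
Critical values: χ²_{0.995,17} = 5.697, χ²_{0.005,17} = 35.718
Rejection region: χ² < 5.697 or χ² > 35.718
Decision: fail to reject H₀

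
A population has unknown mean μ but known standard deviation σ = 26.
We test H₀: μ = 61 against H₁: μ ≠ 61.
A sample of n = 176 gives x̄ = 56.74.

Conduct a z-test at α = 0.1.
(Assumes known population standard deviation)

Standard error: SE = σ/√n = 26/√176 = 1.9598
z-statistic: z = (x̄ - μ₀)/SE = (56.74 - 61)/1.9598 = -2.1737
Critical value: ±1.645
p-value = 0.0297
Decision: reject H₀

Answer: z = -2.1737, reject H₀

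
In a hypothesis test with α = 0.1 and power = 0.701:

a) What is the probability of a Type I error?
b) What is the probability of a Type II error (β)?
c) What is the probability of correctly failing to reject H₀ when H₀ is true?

a) Type I error probability = α = 0.1
b) Power = P(reject H₀ | H₁ true) = 1 - β = 0.701, so Type II error probability = β = 1 - Power = 0.299
c) P(fail to reject H₀ | H₀ true) = 1 - α = 0.9

Answer: a) 0.1, b) 0.299, c) 0.9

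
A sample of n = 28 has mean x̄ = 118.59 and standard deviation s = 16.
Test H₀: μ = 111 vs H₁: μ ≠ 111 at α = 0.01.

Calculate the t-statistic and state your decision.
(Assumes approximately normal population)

df = n - 1 = 27
SE = s/√n = 16/√28 = 3.0237
t = (x̄ - μ₀)/SE = (118.59 - 111)/3.0237 = 2.5102
Critical value: t_{0.005,27} = ±2.771
p-value ≈ 0.0184
Decision: fail to reject H₀

Answer: t = 2.5102, fail to reject H₀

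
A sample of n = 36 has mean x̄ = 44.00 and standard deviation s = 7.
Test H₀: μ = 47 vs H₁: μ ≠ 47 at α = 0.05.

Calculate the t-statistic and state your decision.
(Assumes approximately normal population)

df = n - 1 = 35
SE = s/√n = 7/√36 = 1.1667
t = (x̄ - μ₀)/SE = (44.00 - 47)/1.1667 = -2.5714
Critical value: t_{0.025,35} = ±2.030
p-value ≈ 0.0145
Decision: reject H₀

Answer: t = -2.5714, reject H₀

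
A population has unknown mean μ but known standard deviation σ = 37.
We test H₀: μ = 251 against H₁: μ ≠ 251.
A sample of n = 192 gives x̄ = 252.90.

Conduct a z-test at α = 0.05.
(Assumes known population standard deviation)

Standard error: SE = σ/√n = 37/√192 = 2.6702
z-statistic: z = (x̄ - μ₀)/SE = (252.90 - 251)/2.6702 = 0.7116
Critical value: ±1.960
p-value = 0.4767
Decision: fail to reject H₀

Answer: z = 0.7116, fail to reject H₀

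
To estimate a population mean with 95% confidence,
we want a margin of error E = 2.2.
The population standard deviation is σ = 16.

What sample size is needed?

Answer: n = 204

Derivation:
z_0.025 = 1.960
n = (z×σ/E)² = (1.960×16/2.2)²
n = 203.1921
Round up: n = 204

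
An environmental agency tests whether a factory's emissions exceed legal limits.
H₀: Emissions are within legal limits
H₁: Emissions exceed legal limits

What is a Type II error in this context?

Answer: Failing to cite a factory whose emissions actually exceed the limit

Derivation:
Type I error (α): Rejecting H₀ when H₀ is true
Type II error (β): Failing to reject H₀ when H₁ is true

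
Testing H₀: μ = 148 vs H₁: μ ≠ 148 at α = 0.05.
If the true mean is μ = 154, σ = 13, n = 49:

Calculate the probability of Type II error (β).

Answer: β ≈ 0.1019

Derivation:
SE = σ/√n = 13/√49 = 1.8571
Critical values: μ₀ ± z_0.025×SE = 148 ± 1.960×1.8571
Acceptance region: (144.3601, 151.6399)
Under H₁ (μ = 154): z_high = (151.6399 - 154)/1.8571 = -1.2709, z_low = (144.3601 - 154)/1.8571 = -5.1908
β = P(not reject | H₁) = Φ(-1.2709) - Φ(-5.1908) ≈ 0.1019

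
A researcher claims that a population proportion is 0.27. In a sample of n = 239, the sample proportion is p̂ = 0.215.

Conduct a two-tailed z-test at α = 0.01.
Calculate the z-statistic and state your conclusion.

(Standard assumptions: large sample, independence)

H₀: p = 0.27, H₁: p ≠ 0.27
Standard error: SE = √(p₀(1-p₀)/n) = √(0.27×0.73/239) = 0.028717
z-statistic: z = (p̂ - p₀)/SE = (0.215 - 0.27)/0.028717 = -1.9152
Critical value: z_0.005 = ±2.576
p-value = 0.0555
Decision: fail to reject H₀ at α = 0.01

Answer: z = -1.9152, fail to reject H₀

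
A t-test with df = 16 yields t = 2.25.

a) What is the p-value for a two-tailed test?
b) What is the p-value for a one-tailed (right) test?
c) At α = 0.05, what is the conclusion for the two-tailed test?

Using t-distribution with df = 16:
a) Two-tailed: p = 2×P(T > 2.25) = 0.0389
b) One-tailed: p = P(T > 2.25) = 0.0194
c) 0.0389 < 0.05, reject H₀

Answer: a) 0.0389, b) 0.0194, c) reject H₀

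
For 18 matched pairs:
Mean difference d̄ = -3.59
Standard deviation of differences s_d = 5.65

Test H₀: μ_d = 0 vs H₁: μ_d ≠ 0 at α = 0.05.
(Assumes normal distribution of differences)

Answer: t = -2.6958, reject H₀

Derivation:
df = n - 1 = 17
SE = s_d/√n = 5.65/√18 = 1.3317
t = d̄/SE = -3.59/1.3317 = -2.6958
Critical value: t_{0.025,17} = ±2.110
p-value ≈ 0.0153
Decision: reject H₀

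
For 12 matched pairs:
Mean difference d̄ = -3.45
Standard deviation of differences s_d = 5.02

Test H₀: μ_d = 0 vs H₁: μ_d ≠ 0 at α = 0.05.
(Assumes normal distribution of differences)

Answer: t = -2.3808, reject H₀

Derivation:
df = n - 1 = 11
SE = s_d/√n = 5.02/√12 = 1.4491
t = d̄/SE = -3.45/1.4491 = -2.3808
Critical value: t_{0.025,11} = ±2.201
p-value ≈ 0.0364
Decision: reject H₀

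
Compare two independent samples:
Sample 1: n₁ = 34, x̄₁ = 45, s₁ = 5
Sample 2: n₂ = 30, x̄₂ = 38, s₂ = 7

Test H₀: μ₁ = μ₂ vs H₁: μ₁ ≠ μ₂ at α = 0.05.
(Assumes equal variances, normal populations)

Pooled variance: s²_p = [33×5² + 29×7²]/(62) = 36.2258
s_p = 6.0188
SE = s_p×√(1/n₁ + 1/n₂) = 6.0188×√(1/34 + 1/30) = 1.5076
t = (x̄₁ - x̄₂)/SE = (45 - 38)/1.5076 = 4.6431
df = 62, t-critical = ±1.999
Decision: reject H₀

Answer: t = 4.6431, reject H₀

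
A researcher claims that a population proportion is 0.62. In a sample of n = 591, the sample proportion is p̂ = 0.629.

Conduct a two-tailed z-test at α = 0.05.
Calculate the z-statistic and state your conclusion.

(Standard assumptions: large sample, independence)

Answer: z = 0.4508, fail to reject H₀

Derivation:
H₀: p = 0.62, H₁: p ≠ 0.62
Standard error: SE = √(p₀(1-p₀)/n) = √(0.62×0.38/591) = 0.019966
z-statistic: z = (p̂ - p₀)/SE = (0.629 - 0.62)/0.019966 = 0.4508
Critical value: z_0.025 = ±1.960
p-value = 0.6521
Decision: fail to reject H₀ at α = 0.05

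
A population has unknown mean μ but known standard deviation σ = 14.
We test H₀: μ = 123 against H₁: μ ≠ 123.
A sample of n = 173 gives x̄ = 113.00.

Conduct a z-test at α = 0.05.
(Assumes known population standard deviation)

Answer: z = -9.3950, reject H₀

Derivation:
Standard error: SE = σ/√n = 14/√173 = 1.0644
z-statistic: z = (x̄ - μ₀)/SE = (113.00 - 123)/1.0644 = -9.3950
Critical value: ±1.960
p-value < 0.0001
Decision: reject H₀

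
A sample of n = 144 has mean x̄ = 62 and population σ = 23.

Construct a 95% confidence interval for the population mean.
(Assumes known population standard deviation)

Answer: (58.2433, 65.7567)

Derivation:
Confidence level: 95%, α = 0.05
z_0.025 = 1.960
SE = σ/√n = 23/√144 = 1.9167
Margin of error = 1.960 × 1.9167 = 3.7567
CI: x̄ ± margin = 62 ± 3.7567
CI: (58.2433, 65.7567)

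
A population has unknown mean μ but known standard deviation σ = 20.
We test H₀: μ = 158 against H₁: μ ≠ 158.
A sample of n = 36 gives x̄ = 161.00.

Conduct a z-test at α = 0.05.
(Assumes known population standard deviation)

Answer: z = 0.9000, fail to reject H₀

Derivation:
Standard error: SE = σ/√n = 20/√36 = 3.3333
z-statistic: z = (x̄ - μ₀)/SE = (161.00 - 158)/3.3333 = 0.9000
Critical value: ±1.960
p-value = 0.3681
Decision: fail to reject H₀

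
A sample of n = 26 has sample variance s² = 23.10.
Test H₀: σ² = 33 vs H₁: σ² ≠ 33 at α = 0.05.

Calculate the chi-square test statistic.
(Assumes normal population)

df = n - 1 = 25
χ² = (n-1)s²/σ₀² = 25×23.10/33 = 17.5000
Critical values: χ²_{0.975,25} = 13.120, χ²_{0.025,25} = 40.646
Rejection region: χ² < 13.120 or χ² > 40.646
Decision: fail to reject H₀

Answer: χ² = 17.5000, fail to reject H₀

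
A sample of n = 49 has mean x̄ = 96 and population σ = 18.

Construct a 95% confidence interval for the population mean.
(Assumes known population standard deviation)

Answer: (90.9601, 101.0399)

Derivation:
Confidence level: 95%, α = 0.05
z_0.025 = 1.960
SE = σ/√n = 18/√49 = 2.5714
Margin of error = 1.960 × 2.5714 = 5.0399
CI: x̄ ± margin = 96 ± 5.0399
CI: (90.9601, 101.0399)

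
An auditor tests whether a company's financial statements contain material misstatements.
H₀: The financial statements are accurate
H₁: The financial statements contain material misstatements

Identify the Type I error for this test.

Type I error (α): Rejecting H₀ when H₀ is true
Type II error (β): Failing to reject H₀ when H₁ is true

Answer: Concluding the statements are misstated when they are actually accurate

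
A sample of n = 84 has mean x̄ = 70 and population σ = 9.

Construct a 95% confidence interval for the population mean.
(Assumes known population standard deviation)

Confidence level: 95%, α = 0.05
z_0.025 = 1.960
SE = σ/√n = 9/√84 = 0.9820
Margin of error = 1.960 × 0.9820 = 1.9247
CI: x̄ ± margin = 70 ± 1.9247
CI: (68.0753, 71.9247)

Answer: (68.0753, 71.9247)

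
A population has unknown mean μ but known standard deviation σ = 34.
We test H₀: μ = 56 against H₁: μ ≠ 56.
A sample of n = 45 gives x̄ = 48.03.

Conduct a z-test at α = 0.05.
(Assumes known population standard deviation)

Answer: z = -1.5725, fail to reject H₀

Derivation:
Standard error: SE = σ/√n = 34/√45 = 5.0684
z-statistic: z = (x̄ - μ₀)/SE = (48.03 - 56)/5.0684 = -1.5725
Critical value: ±1.960
p-value = 0.1158
Decision: fail to reject H₀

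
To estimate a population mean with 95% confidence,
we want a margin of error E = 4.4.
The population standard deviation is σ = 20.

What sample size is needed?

z_0.025 = 1.960
n = (z×σ/E)² = (1.960×20/4.4)²
n = 79.3719
Round up: n = 80

Answer: n = 80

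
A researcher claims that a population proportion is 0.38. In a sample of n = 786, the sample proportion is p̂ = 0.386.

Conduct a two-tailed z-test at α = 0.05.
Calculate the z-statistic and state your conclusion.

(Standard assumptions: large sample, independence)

Answer: z = 0.3466, fail to reject H₀

Derivation:
H₀: p = 0.38, H₁: p ≠ 0.38
Standard error: SE = √(p₀(1-p₀)/n) = √(0.38×0.62/786) = 0.017313
z-statistic: z = (p̂ - p₀)/SE = (0.386 - 0.38)/0.017313 = 0.3466
Critical value: z_0.025 = ±1.960
p-value = 0.7289
Decision: fail to reject H₀ at α = 0.05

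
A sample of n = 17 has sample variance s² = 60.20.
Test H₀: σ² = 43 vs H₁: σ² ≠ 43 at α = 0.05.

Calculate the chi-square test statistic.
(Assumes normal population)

Answer: χ² = 22.4000, fail to reject H₀

Derivation:
df = n - 1 = 16
χ² = (n-1)s²/σ₀² = 16×60.20/43 = 22.4000
Critical values: χ²_{0.975,16} = 6.908, χ²_{0.025,16} = 28.845
Rejection region: χ² < 6.908 or χ² > 28.845
Decision: fail to reject H₀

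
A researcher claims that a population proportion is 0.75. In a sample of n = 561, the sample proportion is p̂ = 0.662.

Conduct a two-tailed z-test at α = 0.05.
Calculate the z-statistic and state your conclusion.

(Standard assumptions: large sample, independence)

H₀: p = 0.75, H₁: p ≠ 0.75
Standard error: SE = √(p₀(1-p₀)/n) = √(0.75×0.25/561) = 0.018282
z-statistic: z = (p̂ - p₀)/SE = (0.662 - 0.75)/0.018282 = -4.8135
Critical value: z_0.025 = ±1.960
p-value < 0.0001
Decision: reject H₀ at α = 0.05

Answer: z = -4.8135, reject H₀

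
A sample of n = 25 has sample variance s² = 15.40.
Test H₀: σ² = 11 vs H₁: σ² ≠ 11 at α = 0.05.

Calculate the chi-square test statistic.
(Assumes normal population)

df = n - 1 = 24
χ² = (n-1)s²/σ₀² = 24×15.40/11 = 33.6000
Critical values: χ²_{0.975,24} = 12.401, χ²_{0.025,24} = 39.364
Rejection region: χ² < 12.401 or χ² > 39.364
Decision: fail to reject H₀

Answer: χ² = 33.6000, fail to reject H₀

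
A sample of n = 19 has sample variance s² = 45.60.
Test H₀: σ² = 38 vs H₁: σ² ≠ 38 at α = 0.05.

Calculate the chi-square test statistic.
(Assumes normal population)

Answer: χ² = 21.6000, fail to reject H₀

Derivation:
df = n - 1 = 18
χ² = (n-1)s²/σ₀² = 18×45.60/38 = 21.6000
Critical values: χ²_{0.975,18} = 8.231, χ²_{0.025,18} = 31.526
Rejection region: χ² < 8.231 or χ² > 31.526
Decision: fail to reject H₀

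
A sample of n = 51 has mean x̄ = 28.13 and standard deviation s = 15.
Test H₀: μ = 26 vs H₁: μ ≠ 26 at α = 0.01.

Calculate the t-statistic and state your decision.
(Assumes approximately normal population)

df = n - 1 = 50
SE = s/√n = 15/√51 = 2.1004
t = (x̄ - μ₀)/SE = (28.13 - 26)/2.1004 = 1.0141
Critical value: t_{0.005,50} = ±2.678
p-value ≈ 0.3154
Decision: fail to reject H₀

Answer: t = 1.0141, fail to reject H₀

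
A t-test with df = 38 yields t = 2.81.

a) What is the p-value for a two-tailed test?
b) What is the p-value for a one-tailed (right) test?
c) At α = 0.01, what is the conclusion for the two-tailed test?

Answer: a) 0.0078, b) 0.0039, c) reject H₀

Derivation:
Using t-distribution with df = 38:
a) Two-tailed: p = 2×P(T > 2.81) = 0.0078
b) One-tailed: p = P(T > 2.81) = 0.0039
c) 0.0078 < 0.01, reject H₀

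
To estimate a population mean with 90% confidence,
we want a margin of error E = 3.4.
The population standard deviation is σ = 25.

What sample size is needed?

z_0.05 = 1.645
n = (z×σ/E)² = (1.645×25/3.4)²
n = 146.3033
Round up: n = 147

Answer: n = 147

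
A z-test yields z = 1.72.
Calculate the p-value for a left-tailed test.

Answer: p-value ≈ 0.9573

Derivation:
For z = 1.72:
p = P(Z < 1.72) = Φ(1.72) = 0.9573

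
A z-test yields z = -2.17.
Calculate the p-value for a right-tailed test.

Answer: p-value ≈ 0.9850

Derivation:
For z = -2.17:
p = P(Z > -2.17) = 1 - Φ(-2.17) = 0.9850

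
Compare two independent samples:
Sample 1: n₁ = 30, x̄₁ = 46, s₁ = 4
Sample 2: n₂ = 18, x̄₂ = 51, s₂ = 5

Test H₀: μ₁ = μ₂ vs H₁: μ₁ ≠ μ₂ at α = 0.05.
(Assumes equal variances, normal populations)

Pooled variance: s²_p = [29×4² + 17×5²]/(46) = 19.3261
s_p = 4.3961
SE = s_p×√(1/n₁ + 1/n₂) = 4.3961×√(1/30 + 1/18) = 1.3107
t = (x̄₁ - x̄₂)/SE = (46 - 51)/1.3107 = -3.8148
df = 46, t-critical = ±2.013
Decision: reject H₀

Answer: t = -3.8148, reject H₀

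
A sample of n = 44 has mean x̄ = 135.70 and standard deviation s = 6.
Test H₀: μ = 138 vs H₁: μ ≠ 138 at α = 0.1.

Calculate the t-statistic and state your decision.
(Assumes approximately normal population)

Answer: t = -2.5428, reject H₀

Derivation:
df = n - 1 = 43
SE = s/√n = 6/√44 = 0.9045
t = (x̄ - μ₀)/SE = (135.70 - 138)/0.9045 = -2.5428
Critical value: t_{0.05,43} = ±1.681
p-value ≈ 0.0147
Decision: reject H₀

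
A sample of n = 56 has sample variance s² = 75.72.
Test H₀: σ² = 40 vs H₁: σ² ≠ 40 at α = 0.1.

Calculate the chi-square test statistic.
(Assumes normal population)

df = n - 1 = 55
χ² = (n-1)s²/σ₀² = 55×75.72/40 = 104.1150
Critical values: χ²_{0.95,55} = 38.958, χ²_{0.05,55} = 73.311
Rejection region: χ² < 38.958 or χ² > 73.311
Decision: reject H₀

Answer: χ² = 104.1150, reject H₀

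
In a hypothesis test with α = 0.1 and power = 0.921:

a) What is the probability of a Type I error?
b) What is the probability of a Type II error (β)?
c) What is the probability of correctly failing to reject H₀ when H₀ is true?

Answer: a) 0.1, b) 0.079, c) 0.9

Derivation:
a) Type I error probability = α = 0.1
b) Power = P(reject H₀ | H₁ true) = 1 - β = 0.921, so Type II error probability = β = 1 - Power = 0.079
c) P(fail to reject H₀ | H₀ true) = 1 - α = 0.9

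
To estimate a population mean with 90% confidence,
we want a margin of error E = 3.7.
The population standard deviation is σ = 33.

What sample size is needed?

Answer: n = 216

Derivation:
z_0.05 = 1.645
n = (z×σ/E)² = (1.645×33/3.7)²
n = 215.2565
Round up: n = 216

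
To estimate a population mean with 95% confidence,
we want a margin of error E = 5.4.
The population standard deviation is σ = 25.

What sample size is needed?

z_0.025 = 1.960
n = (z×σ/E)² = (1.960×25/5.4)²
n = 82.3388
Round up: n = 83

Answer: n = 83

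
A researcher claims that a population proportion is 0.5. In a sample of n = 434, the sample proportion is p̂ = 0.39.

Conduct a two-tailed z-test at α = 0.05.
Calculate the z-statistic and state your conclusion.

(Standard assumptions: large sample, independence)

Answer: z = -4.5831, reject H₀

Derivation:
H₀: p = 0.5, H₁: p ≠ 0.5
Standard error: SE = √(p₀(1-p₀)/n) = √(0.5×0.5/434) = 0.024001
z-statistic: z = (p̂ - p₀)/SE = (0.39 - 0.5)/0.024001 = -4.5831
Critical value: z_0.025 = ±1.960
p-value < 0.0001
Decision: reject H₀ at α = 0.05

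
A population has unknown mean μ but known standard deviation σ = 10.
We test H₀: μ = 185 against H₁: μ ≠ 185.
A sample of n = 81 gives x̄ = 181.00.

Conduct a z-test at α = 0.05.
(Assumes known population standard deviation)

Answer: z = -3.6000, reject H₀

Derivation:
Standard error: SE = σ/√n = 10/√81 = 1.1111
z-statistic: z = (x̄ - μ₀)/SE = (181.00 - 185)/1.1111 = -3.6000
Critical value: ±1.960
p-value = 0.0003
Decision: reject H₀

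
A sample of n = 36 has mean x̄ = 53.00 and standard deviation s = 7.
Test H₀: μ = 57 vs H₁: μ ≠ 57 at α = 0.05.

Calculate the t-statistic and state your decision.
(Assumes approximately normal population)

df = n - 1 = 35
SE = s/√n = 7/√36 = 1.1667
t = (x̄ - μ₀)/SE = (53.00 - 57)/1.1667 = -3.4285
Critical value: t_{0.025,35} = ±2.030
p-value ≈ 0.0016
Decision: reject H₀

Answer: t = -3.4285, reject H₀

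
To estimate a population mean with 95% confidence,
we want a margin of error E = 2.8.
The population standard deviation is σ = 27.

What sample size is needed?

z_0.025 = 1.960
n = (z×σ/E)² = (1.960×27/2.8)²
n = 357.2100
Round up: n = 358

Answer: n = 358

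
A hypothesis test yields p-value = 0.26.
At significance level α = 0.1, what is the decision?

Answer: fail to reject H₀

Derivation:
Compare p-value to α:
0.26 ≥ 0.1
Decision: fail to reject H₀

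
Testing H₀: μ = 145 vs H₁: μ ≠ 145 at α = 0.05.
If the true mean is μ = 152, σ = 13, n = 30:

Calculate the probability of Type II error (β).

Answer: β ≈ 0.1613

Derivation:
SE = σ/√n = 13/√30 = 2.3735
Critical values: μ₀ ± z_0.025×SE = 145 ± 1.960×2.3735
Acceptance region: (140.3479, 149.6521)
Under H₁ (μ = 152): z_high = (149.6521 - 152)/2.3735 = -0.9892, z_low = (140.3479 - 152)/2.3735 = -4.9092
β = P(not reject | H₁) = Φ(-0.9892) - Φ(-4.9092) ≈ 0.1613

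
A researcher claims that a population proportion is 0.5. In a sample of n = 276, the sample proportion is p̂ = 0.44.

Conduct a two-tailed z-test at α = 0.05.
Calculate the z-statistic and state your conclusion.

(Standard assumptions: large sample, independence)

Answer: z = -1.9936, reject H₀

Derivation:
H₀: p = 0.5, H₁: p ≠ 0.5
Standard error: SE = √(p₀(1-p₀)/n) = √(0.5×0.5/276) = 0.030096
z-statistic: z = (p̂ - p₀)/SE = (0.44 - 0.5)/0.030096 = -1.9936
Critical value: z_0.025 = ±1.960
p-value = 0.0462
Decision: reject H₀ at α = 0.05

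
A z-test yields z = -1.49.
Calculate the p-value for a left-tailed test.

For z = -1.49:
p = P(Z < -1.49) = Φ(-1.49) = 0.0681

Answer: p-value ≈ 0.0681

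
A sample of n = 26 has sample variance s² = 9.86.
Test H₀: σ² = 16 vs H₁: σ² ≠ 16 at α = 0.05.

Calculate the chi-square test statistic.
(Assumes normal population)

Answer: χ² = 15.4062, fail to reject H₀

Derivation:
df = n - 1 = 25
χ² = (n-1)s²/σ₀² = 25×9.86/16 = 15.4062
Critical values: χ²_{0.975,25} = 13.120, χ²_{0.025,25} = 40.646
Rejection region: χ² < 13.120 or χ² > 40.646
Decision: fail to reject H₀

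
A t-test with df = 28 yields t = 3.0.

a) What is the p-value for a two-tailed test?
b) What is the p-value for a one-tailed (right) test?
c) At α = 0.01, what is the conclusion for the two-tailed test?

Answer: a) 0.0056, b) 0.0028, c) reject H₀

Derivation:
Using t-distribution with df = 28:
a) Two-tailed: p = 2×P(T > 3.0) = 0.0056
b) One-tailed: p = P(T > 3.0) = 0.0028
c) 0.0056 < 0.01, reject H₀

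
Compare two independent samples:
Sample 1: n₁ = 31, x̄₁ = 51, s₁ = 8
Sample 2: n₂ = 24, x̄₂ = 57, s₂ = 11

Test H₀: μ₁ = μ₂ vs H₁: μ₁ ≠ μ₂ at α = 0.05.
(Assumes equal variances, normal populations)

Pooled variance: s²_p = [30×8² + 23×11²]/(53) = 88.7358
s_p = 9.4200
SE = s_p×√(1/n₁ + 1/n₂) = 9.4200×√(1/31 + 1/24) = 2.5612
t = (x̄₁ - x̄₂)/SE = (51 - 57)/2.5612 = -2.3427
df = 53, t-critical = ±2.006
Decision: reject H₀

Answer: t = -2.3427, reject H₀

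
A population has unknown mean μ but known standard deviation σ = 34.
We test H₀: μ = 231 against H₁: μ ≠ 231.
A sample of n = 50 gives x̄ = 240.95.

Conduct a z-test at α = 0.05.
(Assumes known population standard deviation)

Standard error: SE = σ/√n = 34/√50 = 4.8083
z-statistic: z = (x̄ - μ₀)/SE = (240.95 - 231)/4.8083 = 2.0693
Critical value: ±1.960
p-value = 0.0385
Decision: reject H₀

Answer: z = 2.0693, reject H₀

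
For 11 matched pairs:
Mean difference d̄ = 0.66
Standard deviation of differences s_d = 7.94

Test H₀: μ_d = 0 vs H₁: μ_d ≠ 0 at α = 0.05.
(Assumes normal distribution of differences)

df = n - 1 = 10
SE = s_d/√n = 7.94/√11 = 2.3940
t = d̄/SE = 0.66/2.3940 = 0.2757
Critical value: t_{0.025,10} = ±2.228
p-value ≈ 0.7884
Decision: fail to reject H₀

Answer: t = 0.2757, fail to reject H₀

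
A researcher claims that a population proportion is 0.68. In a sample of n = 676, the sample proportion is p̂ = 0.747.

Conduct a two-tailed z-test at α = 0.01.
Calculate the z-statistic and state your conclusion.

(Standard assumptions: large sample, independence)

Answer: z = 3.7345, reject H₀

Derivation:
H₀: p = 0.68, H₁: p ≠ 0.68
Standard error: SE = √(p₀(1-p₀)/n) = √(0.68×0.32/676) = 0.017941
z-statistic: z = (p̂ - p₀)/SE = (0.747 - 0.68)/0.017941 = 3.7345
Critical value: z_0.005 = ±2.576
p-value = 0.0002
Decision: reject H₀ at α = 0.01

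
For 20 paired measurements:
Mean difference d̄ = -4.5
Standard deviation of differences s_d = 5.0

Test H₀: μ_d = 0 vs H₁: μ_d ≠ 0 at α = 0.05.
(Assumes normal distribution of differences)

Answer: t = -4.0250, reject H₀

Derivation:
df = n - 1 = 19
SE = s_d/√n = 5.0/√20 = 1.1180
t = d̄/SE = -4.5/1.1180 = -4.0250
Critical value: t_{0.025,19} = ±2.093
p-value ≈ 0.0007
Decision: reject H₀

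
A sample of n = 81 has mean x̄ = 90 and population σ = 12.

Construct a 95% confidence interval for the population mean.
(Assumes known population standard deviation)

Confidence level: 95%, α = 0.05
z_0.025 = 1.960
SE = σ/√n = 12/√81 = 1.3333
Margin of error = 1.960 × 1.3333 = 2.6133
CI: x̄ ± margin = 90 ± 2.6133
CI: (87.3867, 92.6133)

Answer: (87.3867, 92.6133)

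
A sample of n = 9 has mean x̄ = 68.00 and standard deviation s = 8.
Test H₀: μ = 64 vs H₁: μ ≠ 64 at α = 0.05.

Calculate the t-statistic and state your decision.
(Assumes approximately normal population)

Answer: t = 1.5000, fail to reject H₀

Derivation:
df = n - 1 = 8
SE = s/√n = 8/√9 = 2.6667
t = (x̄ - μ₀)/SE = (68.00 - 64)/2.6667 = 1.5000
Critical value: t_{0.025,8} = ±2.306
p-value ≈ 0.1720
Decision: fail to reject H₀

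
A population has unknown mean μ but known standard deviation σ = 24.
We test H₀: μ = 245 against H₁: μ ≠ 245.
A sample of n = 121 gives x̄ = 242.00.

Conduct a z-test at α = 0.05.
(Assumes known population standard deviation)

Standard error: SE = σ/√n = 24/√121 = 2.1818
z-statistic: z = (x̄ - μ₀)/SE = (242.00 - 245)/2.1818 = -1.3750
Critical value: ±1.960
p-value = 0.1691
Decision: fail to reject H₀

Answer: z = -1.3750, fail to reject H₀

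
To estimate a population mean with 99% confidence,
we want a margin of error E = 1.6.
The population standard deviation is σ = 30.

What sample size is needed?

Answer: n = 2333

Derivation:
z_0.005 = 2.576
n = (z×σ/E)² = (2.576×30/1.6)²
n = 2332.8900
Round up: n = 2333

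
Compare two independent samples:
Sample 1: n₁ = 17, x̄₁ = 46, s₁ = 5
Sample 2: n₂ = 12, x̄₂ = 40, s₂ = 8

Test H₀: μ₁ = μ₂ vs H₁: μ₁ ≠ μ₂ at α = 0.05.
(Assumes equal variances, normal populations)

Pooled variance: s²_p = [16×5² + 11×8²]/(27) = 40.8889
s_p = 6.3944
SE = s_p×√(1/n₁ + 1/n₂) = 6.3944×√(1/17 + 1/12) = 2.4109
t = (x̄₁ - x̄₂)/SE = (46 - 40)/2.4109 = 2.4887
df = 27, t-critical = ±2.052
Decision: reject H₀

Answer: t = 2.4887, reject H₀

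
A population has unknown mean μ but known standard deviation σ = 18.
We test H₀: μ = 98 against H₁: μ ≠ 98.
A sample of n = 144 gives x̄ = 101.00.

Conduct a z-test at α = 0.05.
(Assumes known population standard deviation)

Answer: z = 2.0000, reject H₀

Derivation:
Standard error: SE = σ/√n = 18/√144 = 1.5000
z-statistic: z = (x̄ - μ₀)/SE = (101.00 - 98)/1.5000 = 2.0000
Critical value: ±1.960
p-value = 0.0455
Decision: reject H₀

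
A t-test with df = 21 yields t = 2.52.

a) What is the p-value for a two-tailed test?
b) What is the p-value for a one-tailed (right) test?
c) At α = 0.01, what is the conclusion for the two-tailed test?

Using t-distribution with df = 21:
a) Two-tailed: p = 2×P(T > 2.52) = 0.0199
b) One-tailed: p = P(T > 2.52) = 0.0099
c) 0.0199 ≥ 0.01, fail to reject H₀

Answer: a) 0.0199, b) 0.0099, c) fail to reject H₀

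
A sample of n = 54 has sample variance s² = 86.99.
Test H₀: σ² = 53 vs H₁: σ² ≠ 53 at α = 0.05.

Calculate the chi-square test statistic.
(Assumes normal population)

df = n - 1 = 53
χ² = (n-1)s²/σ₀² = 53×86.99/53 = 86.9900
Critical values: χ²_{0.975,53} = 34.776, χ²_{0.025,53} = 75.002
Rejection region: χ² < 34.776 or χ² > 75.002
Decision: reject H₀

Answer: χ² = 86.9900, reject H₀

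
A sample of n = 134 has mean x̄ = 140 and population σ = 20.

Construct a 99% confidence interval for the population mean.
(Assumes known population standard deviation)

Answer: (135.5494, 144.4506)

Derivation:
Confidence level: 99%, α = 0.01
z_0.005 = 2.576
SE = σ/√n = 20/√134 = 1.7277
Margin of error = 2.576 × 1.7277 = 4.4506
CI: x̄ ± margin = 140 ± 4.4506
CI: (135.5494, 144.4506)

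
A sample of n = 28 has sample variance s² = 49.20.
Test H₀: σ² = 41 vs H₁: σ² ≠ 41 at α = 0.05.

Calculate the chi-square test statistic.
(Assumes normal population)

Answer: χ² = 32.4000, fail to reject H₀

Derivation:
df = n - 1 = 27
χ² = (n-1)s²/σ₀² = 27×49.20/41 = 32.4000
Critical values: χ²_{0.975,27} = 14.573, χ²_{0.025,27} = 43.195
Rejection region: χ² < 14.573 or χ² > 43.195
Decision: fail to reject H₀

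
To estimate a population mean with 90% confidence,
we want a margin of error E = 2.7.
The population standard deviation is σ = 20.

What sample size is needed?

z_0.05 = 1.645
n = (z×σ/E)² = (1.645×20/2.7)²
n = 148.4787
Round up: n = 149

Answer: n = 149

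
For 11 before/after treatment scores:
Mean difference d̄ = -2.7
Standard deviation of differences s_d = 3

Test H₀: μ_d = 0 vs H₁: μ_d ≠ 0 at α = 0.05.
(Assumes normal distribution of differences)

df = n - 1 = 10
SE = s_d/√n = 3/√11 = 0.9045
t = d̄/SE = -2.7/0.9045 = -2.9851
Critical value: t_{0.025,10} = ±2.228
p-value ≈ 0.0137
Decision: reject H₀

Answer: t = -2.9851, reject H₀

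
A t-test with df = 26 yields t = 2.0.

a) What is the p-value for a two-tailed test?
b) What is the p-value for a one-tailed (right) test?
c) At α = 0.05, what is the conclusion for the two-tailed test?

Answer: a) 0.0560, b) 0.0280, c) fail to reject H₀

Derivation:
Using t-distribution with df = 26:
a) Two-tailed: p = 2×P(T > 2.0) = 0.0560
b) One-tailed: p = P(T > 2.0) = 0.0280
c) 0.0560 ≥ 0.05, fail to reject H₀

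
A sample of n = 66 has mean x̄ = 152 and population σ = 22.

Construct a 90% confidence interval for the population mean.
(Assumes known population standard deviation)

Confidence level: 90%, α = 0.1
z_0.05 = 1.645
SE = σ/√n = 22/√66 = 2.7080
Margin of error = 1.645 × 2.7080 = 4.4547
CI: x̄ ± margin = 152 ± 4.4547
CI: (147.5453, 156.4547)

Answer: (147.5453, 156.4547)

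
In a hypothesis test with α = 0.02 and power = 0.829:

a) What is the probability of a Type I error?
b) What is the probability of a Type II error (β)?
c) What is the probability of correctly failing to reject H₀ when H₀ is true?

a) Type I error probability = α = 0.02
b) Power = P(reject H₀ | H₁ true) = 1 - β = 0.829, so Type II error probability = β = 1 - Power = 0.171
c) P(fail to reject H₀ | H₀ true) = 1 - α = 0.98

Answer: a) 0.02, b) 0.171, c) 0.98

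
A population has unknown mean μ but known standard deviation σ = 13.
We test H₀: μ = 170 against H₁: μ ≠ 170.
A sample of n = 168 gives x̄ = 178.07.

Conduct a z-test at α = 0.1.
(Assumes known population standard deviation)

Standard error: SE = σ/√n = 13/√168 = 1.0030
z-statistic: z = (x̄ - μ₀)/SE = (178.07 - 170)/1.0030 = 8.0459
Critical value: ±1.645
p-value < 0.0001
Decision: reject H₀

Answer: z = 8.0459, reject H₀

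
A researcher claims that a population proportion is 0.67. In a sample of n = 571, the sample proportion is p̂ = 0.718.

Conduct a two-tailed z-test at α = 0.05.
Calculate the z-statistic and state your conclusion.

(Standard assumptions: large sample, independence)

Answer: z = 2.4393, reject H₀

Derivation:
H₀: p = 0.67, H₁: p ≠ 0.67
Standard error: SE = √(p₀(1-p₀)/n) = √(0.67×0.33/571) = 0.019678
z-statistic: z = (p̂ - p₀)/SE = (0.718 - 0.67)/0.019678 = 2.4393
Critical value: z_0.025 = ±1.960
p-value = 0.0147
Decision: reject H₀ at α = 0.05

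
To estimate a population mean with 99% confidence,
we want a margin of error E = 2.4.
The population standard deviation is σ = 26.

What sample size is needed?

Answer: n = 779

Derivation:
z_0.005 = 2.576
n = (z×σ/E)² = (2.576×26/2.4)²
n = 778.7820
Round up: n = 779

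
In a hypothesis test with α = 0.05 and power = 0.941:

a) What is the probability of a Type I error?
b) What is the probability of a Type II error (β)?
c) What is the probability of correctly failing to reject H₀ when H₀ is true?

Answer: a) 0.05, b) 0.059, c) 0.95

Derivation:
a) Type I error probability = α = 0.05
b) Power = P(reject H₀ | H₁ true) = 1 - β = 0.941, so Type II error probability = β = 1 - Power = 0.059
c) P(fail to reject H₀ | H₀ true) = 1 - α = 0.95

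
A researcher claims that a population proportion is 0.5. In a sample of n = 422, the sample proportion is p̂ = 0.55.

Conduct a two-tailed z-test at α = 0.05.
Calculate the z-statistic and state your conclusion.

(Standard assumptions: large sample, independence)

H₀: p = 0.5, H₁: p ≠ 0.5
Standard error: SE = √(p₀(1-p₀)/n) = √(0.5×0.5/422) = 0.024340
z-statistic: z = (p̂ - p₀)/SE = (0.55 - 0.5)/0.024340 = 2.0542
Critical value: z_0.025 = ±1.960
p-value = 0.0400
Decision: reject H₀ at α = 0.05

Answer: z = 2.0542, reject H₀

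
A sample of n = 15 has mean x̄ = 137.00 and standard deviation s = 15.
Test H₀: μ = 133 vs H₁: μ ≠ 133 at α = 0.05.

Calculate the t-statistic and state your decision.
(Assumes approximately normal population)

Answer: t = 1.0328, fail to reject H₀

Derivation:
df = n - 1 = 14
SE = s/√n = 15/√15 = 3.8730
t = (x̄ - μ₀)/SE = (137.00 - 133)/3.8730 = 1.0328
Critical value: t_{0.025,14} = ±2.145
p-value ≈ 0.3192
Decision: fail to reject H₀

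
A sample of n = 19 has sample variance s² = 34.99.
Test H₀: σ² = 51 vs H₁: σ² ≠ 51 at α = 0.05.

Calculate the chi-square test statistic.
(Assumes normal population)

df = n - 1 = 18
χ² = (n-1)s²/σ₀² = 18×34.99/51 = 12.3494
Critical values: χ²_{0.975,18} = 8.231, χ²_{0.025,18} = 31.526
Rejection region: χ² < 8.231 or χ² > 31.526
Decision: fail to reject H₀

Answer: χ² = 12.3494, fail to reject H₀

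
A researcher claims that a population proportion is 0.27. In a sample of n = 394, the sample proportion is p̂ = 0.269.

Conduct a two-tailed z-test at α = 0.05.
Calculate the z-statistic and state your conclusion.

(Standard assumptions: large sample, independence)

H₀: p = 0.27, H₁: p ≠ 0.27
Standard error: SE = √(p₀(1-p₀)/n) = √(0.27×0.73/394) = 0.022366
z-statistic: z = (p̂ - p₀)/SE = (0.269 - 0.27)/0.022366 = -0.0447
Critical value: z_0.025 = ±1.960
p-value = 0.9643
Decision: fail to reject H₀ at α = 0.05

Answer: z = -0.0447, fail to reject H₀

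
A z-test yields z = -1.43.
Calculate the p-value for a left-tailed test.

Answer: p-value ≈ 0.0764

Derivation:
For z = -1.43:
p = P(Z < -1.43) = Φ(-1.43) = 0.0764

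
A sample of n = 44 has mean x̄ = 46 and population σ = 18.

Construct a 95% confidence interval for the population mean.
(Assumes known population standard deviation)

Answer: (40.6813, 51.3187)

Derivation:
Confidence level: 95%, α = 0.05
z_0.025 = 1.960
SE = σ/√n = 18/√44 = 2.7136
Margin of error = 1.960 × 2.7136 = 5.3187
CI: x̄ ± margin = 46 ± 5.3187
CI: (40.6813, 51.3187)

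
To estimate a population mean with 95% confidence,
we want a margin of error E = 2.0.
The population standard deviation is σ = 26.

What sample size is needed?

Answer: n = 650

Derivation:
z_0.025 = 1.960
n = (z×σ/E)² = (1.960×26/2.0)²
n = 649.2304
Round up: n = 650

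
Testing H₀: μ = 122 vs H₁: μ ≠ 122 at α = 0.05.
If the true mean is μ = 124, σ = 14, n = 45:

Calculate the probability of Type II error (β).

Answer: β ≈ 0.8400

Derivation:
SE = σ/√n = 14/√45 = 2.0870
Critical values: μ₀ ± z_0.025×SE = 122 ± 1.960×2.0870
Acceptance region: (117.9095, 126.0905)
Under H₁ (μ = 124): z_high = (126.0905 - 124)/2.0870 = 1.0017, z_low = (117.9095 - 124)/2.0870 = -2.9183
β = P(not reject | H₁) = Φ(1.0017) - Φ(-2.9183) ≈ 0.8400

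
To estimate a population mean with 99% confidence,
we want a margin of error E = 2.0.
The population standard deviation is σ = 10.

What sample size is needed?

Answer: n = 166

Derivation:
z_0.005 = 2.576
n = (z×σ/E)² = (2.576×10/2.0)²
n = 165.8944
Round up: n = 166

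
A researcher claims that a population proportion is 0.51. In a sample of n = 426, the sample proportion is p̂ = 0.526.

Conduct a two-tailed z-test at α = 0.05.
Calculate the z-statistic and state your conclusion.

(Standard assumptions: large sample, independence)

Answer: z = 0.6606, fail to reject H₀

Derivation:
H₀: p = 0.51, H₁: p ≠ 0.51
Standard error: SE = √(p₀(1-p₀)/n) = √(0.51×0.49/426) = 0.024220
z-statistic: z = (p̂ - p₀)/SE = (0.526 - 0.51)/0.024220 = 0.6606
Critical value: z_0.025 = ±1.960
p-value = 0.5089
Decision: fail to reject H₀ at α = 0.05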